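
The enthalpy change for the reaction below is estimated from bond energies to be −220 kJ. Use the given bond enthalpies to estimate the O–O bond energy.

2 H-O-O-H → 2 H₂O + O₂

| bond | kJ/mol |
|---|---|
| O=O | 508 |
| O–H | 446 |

Let D be the O–O bond energy.
Σ(broken) = 4×446 + 2×D = 1784 + 2D
Σ(formed) = 4×446 + 1×508 = 2292
ΔH = Σ(broken) − Σ(formed) = (1784 + 2D) − (2292) = −508 + 2D
Setting this equal to −220 kJ gives 2D = 288, so D = 144 kJ/mol.

D(O–O) ≈ 144 kJ/mol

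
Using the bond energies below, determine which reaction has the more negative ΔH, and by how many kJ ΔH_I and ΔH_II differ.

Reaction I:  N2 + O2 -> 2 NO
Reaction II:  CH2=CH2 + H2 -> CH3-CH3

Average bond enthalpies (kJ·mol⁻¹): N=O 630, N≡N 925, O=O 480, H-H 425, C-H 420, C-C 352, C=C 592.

Reaction II, by 320 kJ

Reaction I:
  Bonds broken (reactants):
    N≡N: 1 × 925 = 925
    O=O: 1 × 480 = 480
    Σ(broken) = 1405 kJ
  Bonds formed (products):
    N=O: 2 × 630 = 1260
    Σ(formed) = 1260 kJ
  ΔH_I = 1405 − 1260 = +145 kJ
Reaction II:
  Bonds broken (reactants):
    C-H: 4 × 420 = 1680
    C=C: 1 × 592 = 592
    H-H: 1 × 425 = 425
    Σ(broken) = 2697 kJ
  Bonds formed (products):
    C-C: 1 × 352 = 352
    C-H: 6 × 420 = 2520
    Σ(formed) = 2872 kJ
  ΔH_II = 2697 − 2872 = −175 kJ
ΔH_I − ΔH_II = +320 kJ, so reaction II has the more negative ΔH; |ΔH_I − ΔH_II| = 320 kJ.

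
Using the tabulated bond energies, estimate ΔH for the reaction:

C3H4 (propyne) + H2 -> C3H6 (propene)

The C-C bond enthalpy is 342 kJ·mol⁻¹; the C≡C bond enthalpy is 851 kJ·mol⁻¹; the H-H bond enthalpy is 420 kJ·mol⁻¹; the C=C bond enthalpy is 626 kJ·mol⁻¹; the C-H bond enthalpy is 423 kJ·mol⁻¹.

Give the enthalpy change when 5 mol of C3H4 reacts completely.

Bonds broken (reactants):
  C≡C: 1 × 851 = 851
  C-C: 1 × 342 = 342
  C-H: 4 × 423 = 1692
  H-H: 1 × 420 = 420
  Σ(broken) = 3305 kJ
Bonds formed (products):
  C-C: 1 × 342 = 342
  C-H: 6 × 423 = 2538
  C=C: 1 × 626 = 626
  Σ(formed) = 3506 kJ
ΔH = Σ(broken) − Σ(formed) = 3305 − 3506 = −201 kJ
For 5× the reaction as written: 5 × (−201) = −1005 kJ

ΔH = −1005 kJ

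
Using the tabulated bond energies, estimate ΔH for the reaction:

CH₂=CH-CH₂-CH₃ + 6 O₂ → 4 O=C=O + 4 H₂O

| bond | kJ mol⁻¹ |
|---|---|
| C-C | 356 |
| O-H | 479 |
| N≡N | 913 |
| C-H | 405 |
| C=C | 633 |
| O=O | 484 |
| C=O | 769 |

ΔH ≈ −2495 kJ

Bonds broken (reactants):
  C-C: 2 × 356 = 712
  C-H: 8 × 405 = 3240
  C=C: 1 × 633 = 633
  O=O: 6 × 484 = 2904
  Σ(broken) = 7489 kJ
Bonds formed (products):
  C=O: 8 × 769 = 6152
  O-H: 8 × 479 = 3832
  Σ(formed) = 9984 kJ
ΔH = Σ(broken) − Σ(formed) = 7489 − 9984 = −2495 kJ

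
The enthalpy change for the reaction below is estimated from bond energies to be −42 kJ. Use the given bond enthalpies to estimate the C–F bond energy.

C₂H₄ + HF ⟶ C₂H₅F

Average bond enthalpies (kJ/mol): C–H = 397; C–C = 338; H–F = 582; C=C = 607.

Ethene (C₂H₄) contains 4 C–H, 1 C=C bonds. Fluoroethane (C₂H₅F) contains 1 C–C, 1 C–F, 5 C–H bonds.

D(C–F) ≈ 496 kJ/mol

Let D be the C–F bond energy.
Σ(broken) = 4×397 + 1×607 + 1×582 = 2777
Σ(formed) = 1×338 + 1×D + 5×397 = 2323 + D
ΔH = Σ(broken) − Σ(formed) = (2777) − (2323 + D) = +454 − D
Setting this equal to −42 kJ gives D = 496 kJ/mol.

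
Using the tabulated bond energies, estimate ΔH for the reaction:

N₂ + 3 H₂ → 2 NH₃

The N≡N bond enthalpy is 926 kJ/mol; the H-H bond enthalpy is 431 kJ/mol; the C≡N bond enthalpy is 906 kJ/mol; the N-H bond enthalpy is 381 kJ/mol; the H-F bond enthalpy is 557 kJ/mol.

ΔH ≈ −67 kJ

Bonds broken (reactants):
  H-H: 3 × 431 = 1293
  N≡N: 1 × 926 = 926
  Σ(broken) = 2219 kJ
Bonds formed (products):
  N-H: 6 × 381 = 2286
  Σ(formed) = 2286 kJ
ΔH = Σ(broken) − Σ(formed) = 2219 − 2286 = −67 kJ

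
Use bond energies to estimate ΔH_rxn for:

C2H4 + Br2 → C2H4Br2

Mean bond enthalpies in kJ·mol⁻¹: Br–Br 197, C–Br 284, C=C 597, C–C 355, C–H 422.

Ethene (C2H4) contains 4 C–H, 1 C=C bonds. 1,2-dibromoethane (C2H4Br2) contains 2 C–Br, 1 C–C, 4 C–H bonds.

ΔH ≈ −129 kJ

Bonds broken (reactants):
  Br–Br: 1 × 197 = 197
  C–H: 4 × 422 = 1688
  C=C: 1 × 597 = 597
  Σ(broken) = 2482 kJ
Bonds formed (products):
  C–Br: 2 × 284 = 568
  C–C: 1 × 355 = 355
  C–H: 4 × 422 = 1688
  Σ(formed) = 2611 kJ
ΔH = Σ(broken) − Σ(formed) = 2482 − 2611 = −129 kJ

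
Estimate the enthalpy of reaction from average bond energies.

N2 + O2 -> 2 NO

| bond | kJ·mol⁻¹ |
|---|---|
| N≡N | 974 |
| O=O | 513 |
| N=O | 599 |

Bonds broken (reactants):
  N≡N: 1 × 974 = 974
  O=O: 1 × 513 = 513
  Σ(broken) = 1487 kJ
Bonds formed (products):
  N=O: 2 × 599 = 1198
  Σ(formed) = 1198 kJ
ΔH = Σ(broken) − Σ(formed) = 1487 − 1198 = +289 kJ

ΔH ≈ +289 kJ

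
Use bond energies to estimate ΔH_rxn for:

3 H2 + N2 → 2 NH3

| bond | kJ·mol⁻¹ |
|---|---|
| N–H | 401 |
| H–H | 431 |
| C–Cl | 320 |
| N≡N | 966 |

ΔH ≈ −147 kJ

Bonds broken (reactants):
  H–H: 3 × 431 = 1293
  N≡N: 1 × 966 = 966
  Σ(broken) = 2259 kJ
Bonds formed (products):
  N–H: 6 × 401 = 2406
  Σ(formed) = 2406 kJ
ΔH = Σ(broken) − Σ(formed) = 2259 − 2406 = −147 kJ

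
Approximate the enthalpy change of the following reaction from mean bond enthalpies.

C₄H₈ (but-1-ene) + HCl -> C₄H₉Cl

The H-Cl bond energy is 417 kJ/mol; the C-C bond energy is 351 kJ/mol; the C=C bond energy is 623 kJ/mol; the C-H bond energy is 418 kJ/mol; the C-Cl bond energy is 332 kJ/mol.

ΔH ≈ −61 kJ

Bonds broken (reactants):
  C-C: 2 × 351 = 702
  C-H: 8 × 418 = 3344
  C=C: 1 × 623 = 623
  H-Cl: 1 × 417 = 417
  Σ(broken) = 5086 kJ
Bonds formed (products):
  C-C: 3 × 351 = 1053
  C-Cl: 1 × 332 = 332
  C-H: 9 × 418 = 3762
  Σ(formed) = 5147 kJ
ΔH = Σ(broken) − Σ(formed) = 5086 − 5147 = −61 kJ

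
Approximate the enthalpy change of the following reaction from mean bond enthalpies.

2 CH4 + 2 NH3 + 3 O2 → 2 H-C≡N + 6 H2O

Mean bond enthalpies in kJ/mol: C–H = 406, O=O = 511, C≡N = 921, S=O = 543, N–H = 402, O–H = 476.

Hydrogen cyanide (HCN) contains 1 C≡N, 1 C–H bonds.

Bonds broken (reactants):
  C–H: 8 × 406 = 3248
  N–H: 6 × 402 = 2412
  O=O: 3 × 511 = 1533
  Σ(broken) = 7193 kJ
Bonds formed (products):
  C≡N: 2 × 921 = 1842
  C–H: 2 × 406 = 812
  O–H: 12 × 476 = 5712
  Σ(formed) = 8366 kJ
ΔH = Σ(broken) − Σ(formed) = 7193 − 8366 = −1173 kJ

ΔH ≈ −1173 kJ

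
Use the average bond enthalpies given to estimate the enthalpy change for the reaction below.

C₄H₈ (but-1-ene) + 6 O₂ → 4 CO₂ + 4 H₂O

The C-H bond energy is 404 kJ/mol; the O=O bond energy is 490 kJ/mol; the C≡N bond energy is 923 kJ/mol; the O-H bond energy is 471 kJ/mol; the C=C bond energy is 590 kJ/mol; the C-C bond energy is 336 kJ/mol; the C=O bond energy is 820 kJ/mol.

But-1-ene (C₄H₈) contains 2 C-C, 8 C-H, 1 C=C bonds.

Bonds broken (reactants):
  C-C: 2 × 336 = 672
  C-H: 8 × 404 = 3232
  C=C: 1 × 590 = 590
  O=O: 6 × 490 = 2940
  Σ(broken) = 7434 kJ
Bonds formed (products):
  C=O: 8 × 820 = 6560
  O-H: 8 × 471 = 3768
  Σ(formed) = 10328 kJ
ΔH = Σ(broken) − Σ(formed) = 7434 − 10328 = −2894 kJ

ΔH ≈ −2894 kJ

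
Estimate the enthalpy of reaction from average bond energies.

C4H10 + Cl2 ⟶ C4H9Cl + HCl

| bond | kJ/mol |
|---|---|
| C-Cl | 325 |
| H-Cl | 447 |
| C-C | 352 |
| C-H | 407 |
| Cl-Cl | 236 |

Bonds broken (reactants):
  C-C: 3 × 352 = 1056
  C-H: 10 × 407 = 4070
  Cl-Cl: 1 × 236 = 236
  Σ(broken) = 5362 kJ
Bonds formed (products):
  C-C: 3 × 352 = 1056
  C-Cl: 1 × 325 = 325
  C-H: 9 × 407 = 3663
  H-Cl: 1 × 447 = 447
  Σ(formed) = 5491 kJ
ΔH = Σ(broken) − Σ(formed) = 5362 − 5491 = −129 kJ

ΔH ≈ −129 kJ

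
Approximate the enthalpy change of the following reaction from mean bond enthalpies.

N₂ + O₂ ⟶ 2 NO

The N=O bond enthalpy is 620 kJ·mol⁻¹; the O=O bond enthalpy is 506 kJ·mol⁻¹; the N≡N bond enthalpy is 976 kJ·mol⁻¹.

ΔH ≈ +242 kJ

Bonds broken (reactants):
  N≡N: 1 × 976 = 976
  O=O: 1 × 506 = 506
  Σ(broken) = 1482 kJ
Bonds formed (products):
  N=O: 2 × 620 = 1240
  Σ(formed) = 1240 kJ
ΔH = Σ(broken) − Σ(formed) = 1482 − 1240 = +242 kJ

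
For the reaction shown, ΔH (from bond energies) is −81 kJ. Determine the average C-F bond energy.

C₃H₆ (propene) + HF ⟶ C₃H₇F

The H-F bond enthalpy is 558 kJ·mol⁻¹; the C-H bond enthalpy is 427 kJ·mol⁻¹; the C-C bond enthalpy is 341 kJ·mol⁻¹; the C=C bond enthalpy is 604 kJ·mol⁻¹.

D(C-F) ≈ 475 kJ/mol

Let D be the C-F bond energy.
Σ(broken) = 1×341 + 6×427 + 1×604 + 1×558 = 4065
Σ(formed) = 2×341 + 1×D + 7×427 = 3671 + D
ΔH = Σ(broken) − Σ(formed) = (4065) − (3671 + D) = +394 − D
Setting this equal to −81 kJ gives D = 475 kJ/mol.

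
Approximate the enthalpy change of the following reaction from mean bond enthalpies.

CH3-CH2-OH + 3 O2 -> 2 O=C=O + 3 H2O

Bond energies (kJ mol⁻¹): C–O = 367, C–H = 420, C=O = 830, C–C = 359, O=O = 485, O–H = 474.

Bonds broken (reactants):
  C–C: 1 × 359 = 359
  C–H: 5 × 420 = 2100
  C–O: 1 × 367 = 367
  O–H: 1 × 474 = 474
  O=O: 3 × 485 = 1455
  Σ(broken) = 4755 kJ
Bonds formed (products):
  C=O: 4 × 830 = 3320
  O–H: 6 × 474 = 2844
  Σ(formed) = 6164 kJ
ΔH = Σ(broken) − Σ(formed) = 4755 − 6164 = −1409 kJ

ΔH ≈ −1409 kJ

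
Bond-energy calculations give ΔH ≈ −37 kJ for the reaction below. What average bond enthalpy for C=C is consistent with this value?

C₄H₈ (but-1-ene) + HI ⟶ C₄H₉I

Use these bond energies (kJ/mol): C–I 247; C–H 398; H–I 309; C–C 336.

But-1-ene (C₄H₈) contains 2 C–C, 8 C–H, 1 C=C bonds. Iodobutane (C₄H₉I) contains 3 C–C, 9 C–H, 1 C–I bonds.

Let D be the C=C bond energy.
Σ(broken) = 2×336 + 8×398 + 1×D + 1×309 = 4165 + D
Σ(formed) = 3×336 + 9×398 + 1×247 = 4837
ΔH = Σ(broken) − Σ(formed) = (4165 + D) − (4837) = −672 + D
Setting this equal to −37 kJ gives D = 635 kJ/mol.

D(C=C) ≈ 635 kJ/mol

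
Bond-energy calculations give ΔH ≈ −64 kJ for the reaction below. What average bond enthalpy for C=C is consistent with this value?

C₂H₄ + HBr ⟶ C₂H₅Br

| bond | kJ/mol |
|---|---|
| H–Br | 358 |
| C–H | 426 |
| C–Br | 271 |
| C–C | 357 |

Let D be the C=C bond energy.
Σ(broken) = 4×426 + 1×D + 1×358 = 2062 + D
Σ(formed) = 1×271 + 1×357 + 5×426 = 2758
ΔH = Σ(broken) − Σ(formed) = (2062 + D) − (2758) = −696 + D
Setting this equal to −64 kJ gives D = 632 kJ/mol.

D(C=C) ≈ 632 kJ/mol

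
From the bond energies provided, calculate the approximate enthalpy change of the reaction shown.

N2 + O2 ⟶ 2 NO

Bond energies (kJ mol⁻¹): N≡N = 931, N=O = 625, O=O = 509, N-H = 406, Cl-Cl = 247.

Bonds broken (reactants):
  N≡N: 1 × 931 = 931
  O=O: 1 × 509 = 509
  Σ(broken) = 1440 kJ
Bonds formed (products):
  N=O: 2 × 625 = 1250
  Σ(formed) = 1250 kJ
ΔH = Σ(broken) − Σ(formed) = 1440 − 1250 = +190 kJ

ΔH ≈ +190 kJ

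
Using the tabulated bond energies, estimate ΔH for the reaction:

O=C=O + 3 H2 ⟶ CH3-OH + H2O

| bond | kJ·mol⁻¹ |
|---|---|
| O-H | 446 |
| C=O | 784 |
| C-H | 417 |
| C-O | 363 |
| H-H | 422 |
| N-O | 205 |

Bonds broken (reactants):
  C=O: 2 × 784 = 1568
  H-H: 3 × 422 = 1266
  Σ(broken) = 2834 kJ
Bonds formed (products):
  C-H: 3 × 417 = 1251
  C-O: 1 × 363 = 363
  O-H: 3 × 446 = 1338
  Σ(formed) = 2952 kJ
ΔH = Σ(broken) − Σ(formed) = 2834 − 2952 = −118 kJ

ΔH ≈ −118 kJ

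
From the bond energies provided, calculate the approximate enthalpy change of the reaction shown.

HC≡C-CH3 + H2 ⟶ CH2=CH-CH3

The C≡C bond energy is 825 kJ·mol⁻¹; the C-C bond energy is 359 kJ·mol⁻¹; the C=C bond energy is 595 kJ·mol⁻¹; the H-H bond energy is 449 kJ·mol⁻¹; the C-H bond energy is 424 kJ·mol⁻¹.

Bonds broken (reactants):
  C≡C: 1 × 825 = 825
  C-C: 1 × 359 = 359
  C-H: 4 × 424 = 1696
  H-H: 1 × 449 = 449
  Σ(broken) = 3329 kJ
Bonds formed (products):
  C-C: 1 × 359 = 359
  C-H: 6 × 424 = 2544
  C=C: 1 × 595 = 595
  Σ(formed) = 3498 kJ
ΔH = Σ(broken) − Σ(formed) = 3329 − 3498 = −169 kJ

ΔH ≈ −169 kJ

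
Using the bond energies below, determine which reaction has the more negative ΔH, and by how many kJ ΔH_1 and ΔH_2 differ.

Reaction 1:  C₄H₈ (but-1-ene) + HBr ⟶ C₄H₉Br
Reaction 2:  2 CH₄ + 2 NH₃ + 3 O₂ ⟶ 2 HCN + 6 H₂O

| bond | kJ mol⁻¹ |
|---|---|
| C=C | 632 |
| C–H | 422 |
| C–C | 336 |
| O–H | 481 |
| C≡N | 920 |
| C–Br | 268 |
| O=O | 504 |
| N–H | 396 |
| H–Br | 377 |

Reaction 1:
  Bonds broken (reactants):
    C–C: 2 × 336 = 672
    C–H: 8 × 422 = 3376
    C=C: 1 × 632 = 632
    H–Br: 1 × 377 = 377
    Σ(broken) = 5057 kJ
  Bonds formed (products):
    C–Br: 1 × 268 = 268
    C–C: 3 × 336 = 1008
    C–H: 9 × 422 = 3798
    Σ(formed) = 5074 kJ
  ΔH_1 = 5057 − 5074 = −17 kJ
Reaction 2:
  Bonds broken (reactants):
    C–H: 8 × 422 = 3376
    N–H: 6 × 396 = 2376
    O=O: 3 × 504 = 1512
    Σ(broken) = 7264 kJ
  Bonds formed (products):
    C≡N: 2 × 920 = 1840
    C–H: 2 × 422 = 844
    O–H: 12 × 481 = 5772
    Σ(formed) = 8456 kJ
  ΔH_2 = 7264 − 8456 = −1192 kJ
ΔH_1 − ΔH_2 = +1175 kJ, so reaction 2 has the more negative ΔH; |ΔH_1 − ΔH_2| = 1175 kJ.

Reaction 2, by 1175 kJ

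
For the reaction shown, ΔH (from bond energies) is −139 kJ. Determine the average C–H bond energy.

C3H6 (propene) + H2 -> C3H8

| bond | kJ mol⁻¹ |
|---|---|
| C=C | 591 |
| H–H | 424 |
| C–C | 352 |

D(C–H) ≈ 401 kJ/mol

Let D be the C–H bond energy.
Σ(broken) = 1×352 + 6×D + 1×591 + 1×424 = 1367 + 6D
Σ(formed) = 2×352 + 8×D = 704 + 8D
ΔH = Σ(broken) − Σ(formed) = (1367 + 6D) − (704 + 8D) = +663 − 2D
Setting this equal to −139 kJ gives 2D = 802, so D = 401 kJ/mol.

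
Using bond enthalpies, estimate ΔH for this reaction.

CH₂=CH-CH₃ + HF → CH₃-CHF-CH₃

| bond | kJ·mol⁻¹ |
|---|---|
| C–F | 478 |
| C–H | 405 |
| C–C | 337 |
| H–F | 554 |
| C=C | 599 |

Bonds broken (reactants):
  C–C: 1 × 337 = 337
  C–H: 6 × 405 = 2430
  C=C: 1 × 599 = 599
  H–F: 1 × 554 = 554
  Σ(broken) = 3920 kJ
Bonds formed (products):
  C–C: 2 × 337 = 674
  C–F: 1 × 478 = 478
  C–H: 7 × 405 = 2835
  Σ(formed) = 3987 kJ
ΔH = Σ(broken) − Σ(formed) = 3920 − 3987 = −67 kJ

ΔH ≈ −67 kJ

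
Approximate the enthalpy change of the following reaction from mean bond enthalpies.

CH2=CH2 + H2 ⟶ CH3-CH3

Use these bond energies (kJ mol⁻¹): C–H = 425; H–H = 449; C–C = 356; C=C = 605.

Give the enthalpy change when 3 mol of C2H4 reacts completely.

Bonds broken (reactants):
  C–H: 4 × 425 = 1700
  C=C: 1 × 605 = 605
  H–H: 1 × 449 = 449
  Σ(broken) = 2754 kJ
Bonds formed (products):
  C–C: 1 × 356 = 356
  C–H: 6 × 425 = 2550
  Σ(formed) = 2906 kJ
ΔH = Σ(broken) − Σ(formed) = 2754 − 2906 = −152 kJ
For 3× the reaction as written: 3 × (−152) = −456 kJ

ΔH = −456 kJ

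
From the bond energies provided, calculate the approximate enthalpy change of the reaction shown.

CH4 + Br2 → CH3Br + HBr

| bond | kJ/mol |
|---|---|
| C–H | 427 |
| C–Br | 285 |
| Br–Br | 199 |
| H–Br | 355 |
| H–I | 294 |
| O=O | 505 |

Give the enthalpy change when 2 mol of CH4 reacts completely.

Bonds broken (reactants):
  Br–Br: 1 × 199 = 199
  C–H: 4 × 427 = 1708
  Σ(broken) = 1907 kJ
Bonds formed (products):
  C–Br: 1 × 285 = 285
  C–H: 3 × 427 = 1281
  H–Br: 1 × 355 = 355
  Σ(formed) = 1921 kJ
ΔH = Σ(broken) − Σ(formed) = 1907 − 1921 = −14 kJ
For 2× the reaction as written: 2 × (−14) = −28 kJ

ΔH = −28 kJ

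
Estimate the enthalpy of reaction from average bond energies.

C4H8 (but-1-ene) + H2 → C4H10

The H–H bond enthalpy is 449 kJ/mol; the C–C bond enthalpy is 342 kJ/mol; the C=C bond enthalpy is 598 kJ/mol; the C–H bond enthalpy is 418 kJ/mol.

Bonds broken (reactants):
  C–C: 2 × 342 = 684
  C–H: 8 × 418 = 3344
  C=C: 1 × 598 = 598
  H–H: 1 × 449 = 449
  Σ(broken) = 5075 kJ
Bonds formed (products):
  C–C: 3 × 342 = 1026
  C–H: 10 × 418 = 4180
  Σ(formed) = 5206 kJ
ΔH = Σ(broken) − Σ(formed) = 5075 − 5206 = −131 kJ

ΔH ≈ −131 kJ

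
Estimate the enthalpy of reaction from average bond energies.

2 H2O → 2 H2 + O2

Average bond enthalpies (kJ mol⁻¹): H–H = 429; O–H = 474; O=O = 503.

Bonds broken (reactants):
  O–H: 4 × 474 = 1896
  Σ(broken) = 1896 kJ
Bonds formed (products):
  H–H: 2 × 429 = 858
  O=O: 1 × 503 = 503
  Σ(formed) = 1361 kJ
ΔH = Σ(broken) − Σ(formed) = 1896 − 1361 = +535 kJ

ΔH ≈ +535 kJ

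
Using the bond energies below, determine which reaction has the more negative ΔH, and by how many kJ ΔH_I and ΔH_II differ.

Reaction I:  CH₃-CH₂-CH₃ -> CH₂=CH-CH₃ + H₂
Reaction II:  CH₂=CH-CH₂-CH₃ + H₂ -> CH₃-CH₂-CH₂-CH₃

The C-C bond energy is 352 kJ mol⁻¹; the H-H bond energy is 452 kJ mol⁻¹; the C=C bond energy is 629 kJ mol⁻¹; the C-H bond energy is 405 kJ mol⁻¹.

Reaction I:
  Bonds broken (reactants):
    C-C: 2 × 352 = 704
    C-H: 8 × 405 = 3240
    Σ(broken) = 3944 kJ
  Bonds formed (products):
    C-C: 1 × 352 = 352
    C-H: 6 × 405 = 2430
    C=C: 1 × 629 = 629
    H-H: 1 × 452 = 452
    Σ(formed) = 3863 kJ
  ΔH_I = 3944 − 3863 = +81 kJ
Reaction II:
  Bonds broken (reactants):
    C-C: 2 × 352 = 704
    C-H: 8 × 405 = 3240
    C=C: 1 × 629 = 629
    H-H: 1 × 452 = 452
    Σ(broken) = 5025 kJ
  Bonds formed (products):
    C-C: 3 × 352 = 1056
    C-H: 10 × 405 = 4050
    Σ(formed) = 5106 kJ
  ΔH_II = 5025 − 5106 = −81 kJ
ΔH_I − ΔH_II = +162 kJ, so reaction II has the more negative ΔH; |ΔH_I − ΔH_II| = 162 kJ.

Reaction II, by 162 kJ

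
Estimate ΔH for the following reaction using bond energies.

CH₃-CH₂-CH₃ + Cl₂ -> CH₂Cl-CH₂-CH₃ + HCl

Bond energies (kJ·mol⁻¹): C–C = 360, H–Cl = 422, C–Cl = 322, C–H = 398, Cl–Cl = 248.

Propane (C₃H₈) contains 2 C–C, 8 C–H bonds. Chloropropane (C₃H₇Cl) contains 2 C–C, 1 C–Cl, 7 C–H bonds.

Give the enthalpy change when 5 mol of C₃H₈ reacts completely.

ΔH = −490 kJ

Bonds broken (reactants):
  C–C: 2 × 360 = 720
  C–H: 8 × 398 = 3184
  Cl–Cl: 1 × 248 = 248
  Σ(broken) = 4152 kJ
Bonds formed (products):
  C–C: 2 × 360 = 720
  C–Cl: 1 × 322 = 322
  C–H: 7 × 398 = 2786
  H–Cl: 1 × 422 = 422
  Σ(formed) = 4250 kJ
ΔH = Σ(broken) − Σ(formed) = 4152 − 4250 = −98 kJ
For 5× the reaction as written: 5 × (−98) = −490 kJ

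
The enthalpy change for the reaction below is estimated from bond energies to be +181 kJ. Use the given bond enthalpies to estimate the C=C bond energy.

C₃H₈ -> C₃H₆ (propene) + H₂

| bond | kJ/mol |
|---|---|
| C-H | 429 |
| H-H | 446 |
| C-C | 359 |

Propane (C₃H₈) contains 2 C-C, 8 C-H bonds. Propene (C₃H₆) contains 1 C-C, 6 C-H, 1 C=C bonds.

D(C=C) ≈ 590 kJ/mol

Let D be the C=C bond energy.
Σ(broken) = 2×359 + 8×429 = 4150
Σ(formed) = 1×359 + 6×429 + 1×D + 1×446 = 3379 + D
ΔH = Σ(broken) − Σ(formed) = (4150) − (3379 + D) = +771 − D
Setting this equal to +181 kJ gives D = 590 kJ/mol.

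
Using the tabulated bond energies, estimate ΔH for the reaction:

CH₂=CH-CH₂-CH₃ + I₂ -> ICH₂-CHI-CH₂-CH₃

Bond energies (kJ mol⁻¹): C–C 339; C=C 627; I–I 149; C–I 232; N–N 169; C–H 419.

Bonds broken (reactants):
  C–C: 2 × 339 = 678
  C–H: 8 × 419 = 3352
  C=C: 1 × 627 = 627
  I–I: 1 × 149 = 149
  Σ(broken) = 4806 kJ
Bonds formed (products):
  C–C: 3 × 339 = 1017
  C–H: 8 × 419 = 3352
  C–I: 2 × 232 = 464
  Σ(formed) = 4833 kJ
ΔH = Σ(broken) − Σ(formed) = 4806 − 4833 = −27 kJ

ΔH ≈ −27 kJ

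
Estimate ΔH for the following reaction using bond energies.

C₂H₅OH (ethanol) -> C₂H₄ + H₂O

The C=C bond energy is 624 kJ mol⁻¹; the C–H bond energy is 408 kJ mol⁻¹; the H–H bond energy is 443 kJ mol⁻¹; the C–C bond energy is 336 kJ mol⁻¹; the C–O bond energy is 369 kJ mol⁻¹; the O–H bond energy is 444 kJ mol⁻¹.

ΔH ≈ +45 kJ

Bonds broken (reactants):
  C–C: 1 × 336 = 336
  C–H: 5 × 408 = 2040
  C–O: 1 × 369 = 369
  O–H: 1 × 444 = 444
  Σ(broken) = 3189 kJ
Bonds formed (products):
  C–H: 4 × 408 = 1632
  C=C: 1 × 624 = 624
  O–H: 2 × 444 = 888
  Σ(formed) = 3144 kJ
ΔH = Σ(broken) − Σ(formed) = 3189 − 3144 = +45 kJ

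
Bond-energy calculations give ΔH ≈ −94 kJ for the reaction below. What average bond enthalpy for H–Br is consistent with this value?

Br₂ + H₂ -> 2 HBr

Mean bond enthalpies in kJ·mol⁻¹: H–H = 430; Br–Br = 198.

D(H–Br) ≈ 361 kJ/mol

Let D be the H–Br bond energy.
Σ(broken) = 1×198 + 1×430 = 628
Σ(formed) = 2×D = 2D
ΔH = Σ(broken) − Σ(formed) = (628) − (2D) = +628 − 2D
Setting this equal to −94 kJ gives 2D = 722, so D = 361 kJ/mol.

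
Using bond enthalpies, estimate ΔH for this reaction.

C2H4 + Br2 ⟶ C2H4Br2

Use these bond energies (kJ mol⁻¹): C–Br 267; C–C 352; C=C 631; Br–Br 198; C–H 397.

Bonds broken (reactants):
  Br–Br: 1 × 198 = 198
  C–H: 4 × 397 = 1588
  C=C: 1 × 631 = 631
  Σ(broken) = 2417 kJ
Bonds formed (products):
  C–Br: 2 × 267 = 534
  C–C: 1 × 352 = 352
  C–H: 4 × 397 = 1588
  Σ(formed) = 2474 kJ
ΔH = Σ(broken) − Σ(formed) = 2417 − 2474 = −57 kJ

ΔH ≈ −57 kJ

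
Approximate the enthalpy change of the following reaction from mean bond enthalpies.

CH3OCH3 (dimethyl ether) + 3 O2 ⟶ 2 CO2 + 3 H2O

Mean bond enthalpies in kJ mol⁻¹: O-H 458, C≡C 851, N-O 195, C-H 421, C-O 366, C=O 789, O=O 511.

Bonds broken (reactants):
  C-H: 6 × 421 = 2526
  C-O: 2 × 366 = 732
  O=O: 3 × 511 = 1533
  Σ(broken) = 4791 kJ
Bonds formed (products):
  C=O: 4 × 789 = 3156
  O-H: 6 × 458 = 2748
  Σ(formed) = 5904 kJ
ΔH = Σ(broken) − Σ(formed) = 4791 − 5904 = −1113 kJ

ΔH ≈ −1113 kJ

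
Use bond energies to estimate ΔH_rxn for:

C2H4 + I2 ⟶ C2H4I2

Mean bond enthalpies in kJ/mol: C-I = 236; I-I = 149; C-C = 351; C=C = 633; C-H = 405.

ΔH ≈ −41 kJ

Bonds broken (reactants):
  C-H: 4 × 405 = 1620
  C=C: 1 × 633 = 633
  I-I: 1 × 149 = 149
  Σ(broken) = 2402 kJ
Bonds formed (products):
  C-C: 1 × 351 = 351
  C-H: 4 × 405 = 1620
  C-I: 2 × 236 = 472
  Σ(formed) = 2443 kJ
ΔH = Σ(broken) − Σ(formed) = 2402 − 2443 = −41 kJ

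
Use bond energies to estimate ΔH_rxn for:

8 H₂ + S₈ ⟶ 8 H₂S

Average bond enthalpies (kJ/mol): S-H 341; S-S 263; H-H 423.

ΔH ≈ +32 kJ

Bonds broken (reactants):
  H-H: 8 × 423 = 3384
  S-S: 8 × 263 = 2104
  Σ(broken) = 5488 kJ
Bonds formed (products):
  S-H: 16 × 341 = 5456
  Σ(formed) = 5456 kJ
ΔH = Σ(broken) − Σ(formed) = 5488 − 5456 = +32 kJ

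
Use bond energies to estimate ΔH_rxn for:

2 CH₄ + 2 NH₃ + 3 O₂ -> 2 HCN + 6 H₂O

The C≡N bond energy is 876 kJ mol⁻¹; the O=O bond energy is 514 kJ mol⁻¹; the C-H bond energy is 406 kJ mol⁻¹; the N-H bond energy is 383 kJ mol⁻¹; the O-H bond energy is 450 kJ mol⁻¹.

ΔH ≈ −876 kJ

Bonds broken (reactants):
  C-H: 8 × 406 = 3248
  N-H: 6 × 383 = 2298
  O=O: 3 × 514 = 1542
  Σ(broken) = 7088 kJ
Bonds formed (products):
  C≡N: 2 × 876 = 1752
  C-H: 2 × 406 = 812
  O-H: 12 × 450 = 5400
  Σ(formed) = 7964 kJ
ΔH = Σ(broken) − Σ(formed) = 7088 − 7964 = −876 kJ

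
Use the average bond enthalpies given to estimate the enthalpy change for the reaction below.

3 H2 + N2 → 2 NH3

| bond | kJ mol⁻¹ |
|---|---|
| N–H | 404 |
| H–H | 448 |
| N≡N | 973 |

Bonds broken (reactants):
  H–H: 3 × 448 = 1344
  N≡N: 1 × 973 = 973
  Σ(broken) = 2317 kJ
Bonds formed (products):
  N–H: 6 × 404 = 2424
  Σ(formed) = 2424 kJ
ΔH = Σ(broken) − Σ(formed) = 2317 − 2424 = −107 kJ

ΔH ≈ −107 kJ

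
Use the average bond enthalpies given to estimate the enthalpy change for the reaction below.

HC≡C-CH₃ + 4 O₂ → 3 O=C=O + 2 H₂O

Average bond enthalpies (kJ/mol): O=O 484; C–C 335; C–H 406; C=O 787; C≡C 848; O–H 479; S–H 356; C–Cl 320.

ΔH ≈ −1895 kJ

Bonds broken (reactants):
  C≡C: 1 × 848 = 848
  C–C: 1 × 335 = 335
  C–H: 4 × 406 = 1624
  O=O: 4 × 484 = 1936
  Σ(broken) = 4743 kJ
Bonds formed (products):
  C=O: 6 × 787 = 4722
  O–H: 4 × 479 = 1916
  Σ(formed) = 6638 kJ
ΔH = Σ(broken) − Σ(formed) = 4743 − 6638 = −1895 kJ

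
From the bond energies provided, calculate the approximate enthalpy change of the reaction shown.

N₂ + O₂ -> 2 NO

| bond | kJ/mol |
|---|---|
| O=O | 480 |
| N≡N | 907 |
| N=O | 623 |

ΔH ≈ +141 kJ

Bonds broken (reactants):
  N≡N: 1 × 907 = 907
  O=O: 1 × 480 = 480
  Σ(broken) = 1387 kJ
Bonds formed (products):
  N=O: 2 × 623 = 1246
  Σ(formed) = 1246 kJ
ΔH = Σ(broken) − Σ(formed) = 1387 − 1246 = +141 kJ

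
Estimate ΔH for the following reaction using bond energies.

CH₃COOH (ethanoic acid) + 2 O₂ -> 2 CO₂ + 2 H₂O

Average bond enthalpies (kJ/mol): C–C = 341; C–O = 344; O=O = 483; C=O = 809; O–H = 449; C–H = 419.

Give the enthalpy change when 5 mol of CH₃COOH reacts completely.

ΔH = −4330 kJ

Bonds broken (reactants):
  C–C: 1 × 341 = 341
  C–H: 3 × 419 = 1257
  C–O: 1 × 344 = 344
  C=O: 1 × 809 = 809
  O–H: 1 × 449 = 449
  O=O: 2 × 483 = 966
  Σ(broken) = 4166 kJ
Bonds formed (products):
  C=O: 4 × 809 = 3236
  O–H: 4 × 449 = 1796
  Σ(formed) = 5032 kJ
ΔH = Σ(broken) − Σ(formed) = 4166 − 5032 = −866 kJ
For 5× the reaction as written: 5 × (−866) = −4330 kJ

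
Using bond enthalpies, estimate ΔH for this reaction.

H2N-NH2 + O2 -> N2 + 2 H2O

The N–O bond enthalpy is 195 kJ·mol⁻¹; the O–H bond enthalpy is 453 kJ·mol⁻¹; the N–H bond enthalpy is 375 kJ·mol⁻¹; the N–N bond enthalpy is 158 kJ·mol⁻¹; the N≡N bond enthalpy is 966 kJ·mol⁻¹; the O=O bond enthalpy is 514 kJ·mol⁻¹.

ΔH ≈ −606 kJ

Bonds broken (reactants):
  N–H: 4 × 375 = 1500
  N–N: 1 × 158 = 158
  O=O: 1 × 514 = 514
  Σ(broken) = 2172 kJ
Bonds formed (products):
  N≡N: 1 × 966 = 966
  O–H: 4 × 453 = 1812
  Σ(formed) = 2778 kJ
ΔH = Σ(broken) − Σ(formed) = 2172 − 2778 = −606 kJ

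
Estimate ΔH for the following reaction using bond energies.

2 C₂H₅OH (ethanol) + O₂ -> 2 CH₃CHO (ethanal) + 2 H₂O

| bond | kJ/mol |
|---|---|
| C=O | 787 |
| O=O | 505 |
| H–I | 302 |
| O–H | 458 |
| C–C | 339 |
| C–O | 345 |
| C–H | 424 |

ΔH ≈ −447 kJ

Bonds broken (reactants):
  C–C: 2 × 339 = 678
  C–H: 10 × 424 = 4240
  C–O: 2 × 345 = 690
  O–H: 2 × 458 = 916
  O=O: 1 × 505 = 505
  Σ(broken) = 7029 kJ
Bonds formed (products):
  C–C: 2 × 339 = 678
  C–H: 8 × 424 = 3392
  C=O: 2 × 787 = 1574
  O–H: 4 × 458 = 1832
  Σ(formed) = 7476 kJ
ΔH = Σ(broken) − Σ(formed) = 7029 − 7476 = −447 kJ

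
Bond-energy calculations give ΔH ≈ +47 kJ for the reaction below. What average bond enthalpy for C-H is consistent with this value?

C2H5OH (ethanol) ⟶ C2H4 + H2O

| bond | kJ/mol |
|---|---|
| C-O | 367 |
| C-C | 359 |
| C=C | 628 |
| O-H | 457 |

D(C-H) ≈ 406 kJ/mol

Let D be the C-H bond energy.
Σ(broken) = 1×359 + 5×D + 1×367 + 1×457 = 1183 + 5D
Σ(formed) = 4×D + 1×628 + 2×457 = 1542 + 4D
ΔH = Σ(broken) − Σ(formed) = (1183 + 5D) − (1542 + 4D) = −359 + D
Setting this equal to +47 kJ gives D = 406 kJ/mol.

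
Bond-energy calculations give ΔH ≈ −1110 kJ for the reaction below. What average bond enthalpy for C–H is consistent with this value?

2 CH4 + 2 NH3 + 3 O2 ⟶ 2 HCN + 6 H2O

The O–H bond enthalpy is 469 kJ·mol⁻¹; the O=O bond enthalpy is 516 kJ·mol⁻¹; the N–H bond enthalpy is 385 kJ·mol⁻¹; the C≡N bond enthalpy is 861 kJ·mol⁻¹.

Let D be the C–H bond energy.
Σ(broken) = 8×D + 6×385 + 3×516 = 3858 + 8D
Σ(formed) = 2×861 + 2×D + 12×469 = 7350 + 2D
ΔH = Σ(broken) − Σ(formed) = (3858 + 8D) − (7350 + 2D) = −3492 + 6D
Setting this equal to −1110 kJ gives 6D = 2382, so D = 397 kJ/mol.

D(C–H) ≈ 397 kJ/mol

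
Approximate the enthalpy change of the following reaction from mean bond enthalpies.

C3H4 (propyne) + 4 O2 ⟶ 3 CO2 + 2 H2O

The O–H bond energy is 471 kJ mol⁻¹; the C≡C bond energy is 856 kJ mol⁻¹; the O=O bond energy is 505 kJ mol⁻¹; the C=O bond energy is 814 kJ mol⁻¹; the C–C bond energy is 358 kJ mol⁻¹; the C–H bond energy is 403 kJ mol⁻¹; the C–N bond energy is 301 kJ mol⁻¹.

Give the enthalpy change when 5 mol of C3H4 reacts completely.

ΔH = −9610 kJ

Bonds broken (reactants):
  C≡C: 1 × 856 = 856
  C–C: 1 × 358 = 358
  C–H: 4 × 403 = 1612
  O=O: 4 × 505 = 2020
  Σ(broken) = 4846 kJ
Bonds formed (products):
  C=O: 6 × 814 = 4884
  O–H: 4 × 471 = 1884
  Σ(formed) = 6768 kJ
ΔH = Σ(broken) − Σ(formed) = 4846 − 6768 = −1922 kJ
For 5× the reaction as written: 5 × (−1922) = −9610 kJ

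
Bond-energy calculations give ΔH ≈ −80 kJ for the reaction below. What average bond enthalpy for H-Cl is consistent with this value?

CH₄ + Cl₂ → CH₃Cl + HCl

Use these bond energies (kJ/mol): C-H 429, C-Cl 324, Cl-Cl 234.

D(H-Cl) ≈ 419 kJ/mol

Let D be the H-Cl bond energy.
Σ(broken) = 4×429 + 1×234 = 1950
Σ(formed) = 1×324 + 3×429 + 1×D = 1611 + D
ΔH = Σ(broken) − Σ(formed) = (1950) − (1611 + D) = +339 − D
Setting this equal to −80 kJ gives D = 419 kJ/mol.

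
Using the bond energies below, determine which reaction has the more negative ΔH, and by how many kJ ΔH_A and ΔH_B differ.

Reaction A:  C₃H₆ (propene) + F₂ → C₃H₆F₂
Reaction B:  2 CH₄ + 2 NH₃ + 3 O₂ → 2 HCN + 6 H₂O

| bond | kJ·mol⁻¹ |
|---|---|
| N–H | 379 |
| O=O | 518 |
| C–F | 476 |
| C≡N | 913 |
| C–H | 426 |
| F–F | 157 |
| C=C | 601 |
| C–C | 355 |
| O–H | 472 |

Reaction A:
  Bonds broken (reactants):
    C–C: 1 × 355 = 355
    C–H: 6 × 426 = 2556
    C=C: 1 × 601 = 601
    F–F: 1 × 157 = 157
    Σ(broken) = 3669 kJ
  Bonds formed (products):
    C–C: 2 × 355 = 710
    C–F: 2 × 476 = 952
    C–H: 6 × 426 = 2556
    Σ(formed) = 4218 kJ
  ΔH_A = 3669 − 4218 = −549 kJ
Reaction B:
  Bonds broken (reactants):
    C–H: 8 × 426 = 3408
    N–H: 6 × 379 = 2274
    O=O: 3 × 518 = 1554
    Σ(broken) = 7236 kJ
  Bonds formed (products):
    C≡N: 2 × 913 = 1826
    C–H: 2 × 426 = 852
    O–H: 12 × 472 = 5664
    Σ(formed) = 8342 kJ
  ΔH_B = 7236 − 8342 = −1106 kJ
ΔH_A − ΔH_B = +557 kJ, so reaction B has the more negative ΔH; |ΔH_A − ΔH_B| = 557 kJ.

Reaction B, by 557 kJ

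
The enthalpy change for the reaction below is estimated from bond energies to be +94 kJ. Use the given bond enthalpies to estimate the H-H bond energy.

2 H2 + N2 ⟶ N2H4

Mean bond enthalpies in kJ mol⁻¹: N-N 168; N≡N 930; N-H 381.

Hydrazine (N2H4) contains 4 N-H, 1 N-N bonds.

D(H-H) ≈ 428 kJ/mol

Let D be the H-H bond energy.
Σ(broken) = 2×D + 1×930 = 930 + 2D
Σ(formed) = 4×381 + 1×168 = 1692
ΔH = Σ(broken) − Σ(formed) = (930 + 2D) − (1692) = −762 + 2D
Setting this equal to +94 kJ gives 2D = 856, so D = 428 kJ/mol.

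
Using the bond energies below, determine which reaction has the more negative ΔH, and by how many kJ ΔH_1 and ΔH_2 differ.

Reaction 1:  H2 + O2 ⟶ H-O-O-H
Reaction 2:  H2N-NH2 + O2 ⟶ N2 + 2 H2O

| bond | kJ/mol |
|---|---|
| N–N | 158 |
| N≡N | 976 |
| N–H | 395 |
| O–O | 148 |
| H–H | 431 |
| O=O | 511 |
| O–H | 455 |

Reaction 1:
  Bonds broken (reactants):
    H–H: 1 × 431 = 431
    O=O: 1 × 511 = 511
    Σ(broken) = 942 kJ
  Bonds formed (products):
    O–H: 2 × 455 = 910
    O–O: 1 × 148 = 148
    Σ(formed) = 1058 kJ
  ΔH_1 = 942 − 1058 = −116 kJ
Reaction 2:
  Bonds broken (reactants):
    N–H: 4 × 395 = 1580
    N–N: 1 × 158 = 158
    O=O: 1 × 511 = 511
    Σ(broken) = 2249 kJ
  Bonds formed (products):
    N≡N: 1 × 976 = 976
    O–H: 4 × 455 = 1820
    Σ(formed) = 2796 kJ
  ΔH_2 = 2249 − 2796 = −547 kJ
ΔH_1 − ΔH_2 = +431 kJ, so reaction 2 has the more negative ΔH; |ΔH_1 − ΔH_2| = 431 kJ.

Reaction 2, by 431 kJ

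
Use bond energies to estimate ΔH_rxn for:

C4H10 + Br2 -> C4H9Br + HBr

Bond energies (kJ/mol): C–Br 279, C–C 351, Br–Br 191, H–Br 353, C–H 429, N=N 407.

ΔH ≈ −12 kJ

Bonds broken (reactants):
  Br–Br: 1 × 191 = 191
  C–C: 3 × 351 = 1053
  C–H: 10 × 429 = 4290
  Σ(broken) = 5534 kJ
Bonds formed (products):
  C–Br: 1 × 279 = 279
  C–C: 3 × 351 = 1053
  C–H: 9 × 429 = 3861
  H–Br: 1 × 353 = 353
  Σ(formed) = 5546 kJ
ΔH = Σ(broken) − Σ(formed) = 5534 − 5546 = −12 kJ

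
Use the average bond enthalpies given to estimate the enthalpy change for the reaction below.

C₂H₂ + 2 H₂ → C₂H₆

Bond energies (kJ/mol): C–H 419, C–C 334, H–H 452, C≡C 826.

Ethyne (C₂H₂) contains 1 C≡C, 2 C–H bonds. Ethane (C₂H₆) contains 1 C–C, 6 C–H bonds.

Bonds broken (reactants):
  C≡C: 1 × 826 = 826
  C–H: 2 × 419 = 838
  H–H: 2 × 452 = 904
  Σ(broken) = 2568 kJ
Bonds formed (products):
  C–C: 1 × 334 = 334
  C–H: 6 × 419 = 2514
  Σ(formed) = 2848 kJ
ΔH = Σ(broken) − Σ(formed) = 2568 − 2848 = −280 kJ

ΔH ≈ −280 kJ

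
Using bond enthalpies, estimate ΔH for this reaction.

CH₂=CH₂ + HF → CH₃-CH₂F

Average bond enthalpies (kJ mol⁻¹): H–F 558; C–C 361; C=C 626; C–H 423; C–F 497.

Bonds broken (reactants):
  C–H: 4 × 423 = 1692
  C=C: 1 × 626 = 626
  H–F: 1 × 558 = 558
  Σ(broken) = 2876 kJ
Bonds formed (products):
  C–C: 1 × 361 = 361
  C–F: 1 × 497 = 497
  C–H: 5 × 423 = 2115
  Σ(formed) = 2973 kJ
ΔH = Σ(broken) − Σ(formed) = 2876 − 2973 = −97 kJ

ΔH ≈ −97 kJ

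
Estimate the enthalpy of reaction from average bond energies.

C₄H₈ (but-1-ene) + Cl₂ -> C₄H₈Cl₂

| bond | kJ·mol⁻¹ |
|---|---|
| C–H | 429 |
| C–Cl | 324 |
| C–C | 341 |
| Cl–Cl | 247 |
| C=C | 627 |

ΔH ≈ −115 kJ

Bonds broken (reactants):
  C–C: 2 × 341 = 682
  C–H: 8 × 429 = 3432
  C=C: 1 × 627 = 627
  Cl–Cl: 1 × 247 = 247
  Σ(broken) = 4988 kJ
Bonds formed (products):
  C–C: 3 × 341 = 1023
  C–Cl: 2 × 324 = 648
  C–H: 8 × 429 = 3432
  Σ(formed) = 5103 kJ
ΔH = Σ(broken) − Σ(formed) = 4988 − 5103 = −115 kJ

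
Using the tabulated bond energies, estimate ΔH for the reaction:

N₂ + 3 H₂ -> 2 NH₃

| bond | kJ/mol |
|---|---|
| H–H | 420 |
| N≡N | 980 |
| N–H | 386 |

ΔH ≈ −76 kJ

Bonds broken (reactants):
  H–H: 3 × 420 = 1260
  N≡N: 1 × 980 = 980
  Σ(broken) = 2240 kJ
Bonds formed (products):
  N–H: 6 × 386 = 2316
  Σ(formed) = 2316 kJ
ΔH = Σ(broken) − Σ(formed) = 2240 − 2316 = −76 kJ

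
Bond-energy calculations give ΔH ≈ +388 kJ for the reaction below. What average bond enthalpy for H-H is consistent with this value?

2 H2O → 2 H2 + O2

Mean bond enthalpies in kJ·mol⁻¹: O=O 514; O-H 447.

Let D be the H-H bond energy.
Σ(broken) = 4×447 = 1788
Σ(formed) = 2×D + 1×514 = 514 + 2D
ΔH = Σ(broken) − Σ(formed) = (1788) − (514 + 2D) = +1274 − 2D
Setting this equal to +388 kJ gives 2D = 886, so D = 443 kJ/mol.

D(H-H) ≈ 443 kJ/mol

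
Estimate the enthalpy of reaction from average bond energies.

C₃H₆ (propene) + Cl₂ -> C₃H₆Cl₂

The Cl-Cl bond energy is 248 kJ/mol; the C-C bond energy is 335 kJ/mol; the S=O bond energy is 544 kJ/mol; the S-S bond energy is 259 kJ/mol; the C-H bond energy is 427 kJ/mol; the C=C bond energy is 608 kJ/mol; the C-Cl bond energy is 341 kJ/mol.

Bonds broken (reactants):
  C-C: 1 × 335 = 335
  C-H: 6 × 427 = 2562
  C=C: 1 × 608 = 608
  Cl-Cl: 1 × 248 = 248
  Σ(broken) = 3753 kJ
Bonds formed (products):
  C-C: 2 × 335 = 670
  C-Cl: 2 × 341 = 682
  C-H: 6 × 427 = 2562
  Σ(formed) = 3914 kJ
ΔH = Σ(broken) − Σ(formed) = 3753 − 3914 = −161 kJ

ΔH ≈ −161 kJ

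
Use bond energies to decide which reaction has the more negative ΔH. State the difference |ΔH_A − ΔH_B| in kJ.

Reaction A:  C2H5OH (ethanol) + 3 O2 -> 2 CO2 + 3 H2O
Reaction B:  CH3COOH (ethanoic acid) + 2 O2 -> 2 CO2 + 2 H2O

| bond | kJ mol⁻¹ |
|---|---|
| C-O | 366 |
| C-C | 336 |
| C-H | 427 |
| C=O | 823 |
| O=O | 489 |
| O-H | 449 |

Reaction A, by 378 kJ

Reaction A:
  Bonds broken (reactants):
    C-C: 1 × 336 = 336
    C-H: 5 × 427 = 2135
    C-O: 1 × 366 = 366
    O-H: 1 × 449 = 449
    O=O: 3 × 489 = 1467
    Σ(broken) = 4753 kJ
  Bonds formed (products):
    C=O: 4 × 823 = 3292
    O-H: 6 × 449 = 2694
    Σ(formed) = 5986 kJ
  ΔH_A = 4753 − 5986 = −1233 kJ
Reaction B:
  Bonds broken (reactants):
    C-C: 1 × 336 = 336
    C-H: 3 × 427 = 1281
    C-O: 1 × 366 = 366
    C=O: 1 × 823 = 823
    O-H: 1 × 449 = 449
    O=O: 2 × 489 = 978
    Σ(broken) = 4233 kJ
  Bonds formed (products):
    C=O: 4 × 823 = 3292
    O-H: 4 × 449 = 1796
    Σ(formed) = 5088 kJ
  ΔH_B = 4233 − 5088 = −855 kJ
ΔH_A − ΔH_B = −378 kJ, so reaction A has the more negative ΔH; |ΔH_A − ΔH_B| = 378 kJ.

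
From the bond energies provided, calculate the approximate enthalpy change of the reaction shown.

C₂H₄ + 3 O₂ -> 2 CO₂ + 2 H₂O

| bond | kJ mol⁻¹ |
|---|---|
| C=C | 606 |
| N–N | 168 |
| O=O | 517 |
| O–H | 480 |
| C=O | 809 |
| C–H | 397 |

ΔH ≈ −1411 kJ

Bonds broken (reactants):
  C–H: 4 × 397 = 1588
  C=C: 1 × 606 = 606
  O=O: 3 × 517 = 1551
  Σ(broken) = 3745 kJ
Bonds formed (products):
  C=O: 4 × 809 = 3236
  O–H: 4 × 480 = 1920
  Σ(formed) = 5156 kJ
ΔH = Σ(broken) − Σ(formed) = 3745 − 5156 = −1411 kJ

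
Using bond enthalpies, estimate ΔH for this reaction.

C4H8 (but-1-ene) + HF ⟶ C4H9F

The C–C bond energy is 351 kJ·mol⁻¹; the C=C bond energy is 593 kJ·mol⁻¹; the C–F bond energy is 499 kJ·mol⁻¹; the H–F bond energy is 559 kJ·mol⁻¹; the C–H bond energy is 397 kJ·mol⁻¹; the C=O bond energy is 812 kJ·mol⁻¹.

ΔH ≈ −95 kJ

Bonds broken (reactants):
  C–C: 2 × 351 = 702
  C–H: 8 × 397 = 3176
  C=C: 1 × 593 = 593
  H–F: 1 × 559 = 559
  Σ(broken) = 5030 kJ
Bonds formed (products):
  C–C: 3 × 351 = 1053
  C–F: 1 × 499 = 499
  C–H: 9 × 397 = 3573
  Σ(formed) = 5125 kJ
ΔH = Σ(broken) − Σ(formed) = 5030 − 5125 = −95 kJ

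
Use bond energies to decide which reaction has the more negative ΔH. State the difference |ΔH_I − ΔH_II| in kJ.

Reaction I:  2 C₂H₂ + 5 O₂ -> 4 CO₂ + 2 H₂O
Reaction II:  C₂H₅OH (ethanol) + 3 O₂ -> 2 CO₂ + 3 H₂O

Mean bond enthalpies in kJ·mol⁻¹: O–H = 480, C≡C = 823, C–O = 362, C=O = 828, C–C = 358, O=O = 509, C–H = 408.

Reaction I:
  Bonds broken (reactants):
    C≡C: 2 × 823 = 1646
    C–H: 4 × 408 = 1632
    O=O: 5 × 509 = 2545
    Σ(broken) = 5823 kJ
  Bonds formed (products):
    C=O: 8 × 828 = 6624
    O–H: 4 × 480 = 1920
    Σ(formed) = 8544 kJ
  ΔH_I = 5823 − 8544 = −2721 kJ
Reaction II:
  Bonds broken (reactants):
    C–C: 1 × 358 = 358
    C–H: 5 × 408 = 2040
    C–O: 1 × 362 = 362
    O–H: 1 × 480 = 480
    O=O: 3 × 509 = 1527
    Σ(broken) = 4767 kJ
  Bonds formed (products):
    C=O: 4 × 828 = 3312
    O–H: 6 × 480 = 2880
    Σ(formed) = 6192 kJ
  ΔH_II = 4767 − 6192 = −1425 kJ
ΔH_I − ΔH_II = −1296 kJ, so reaction I has the more negative ΔH; |ΔH_I − ΔH_II| = 1296 kJ.

Reaction I, by 1296 kJ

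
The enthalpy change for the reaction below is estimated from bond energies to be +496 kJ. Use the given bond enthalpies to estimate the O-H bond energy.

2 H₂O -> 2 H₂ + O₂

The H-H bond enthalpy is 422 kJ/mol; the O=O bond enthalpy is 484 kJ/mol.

Let D be the O-H bond energy.
Σ(broken) = 4×D = 4D
Σ(formed) = 2×422 + 1×484 = 1328
ΔH = Σ(broken) − Σ(formed) = (4D) − (1328) = −1328 + 4D
Setting this equal to +496 kJ gives 4D = 1824, so D = 456 kJ/mol.

D(O-H) ≈ 456 kJ/mol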